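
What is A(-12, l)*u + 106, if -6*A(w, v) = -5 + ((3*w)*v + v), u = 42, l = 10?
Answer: 2591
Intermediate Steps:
A(w, v) = ⅚ - v/6 - v*w/2 (A(w, v) = -(-5 + ((3*w)*v + v))/6 = -(-5 + (3*v*w + v))/6 = -(-5 + (v + 3*v*w))/6 = -(-5 + v + 3*v*w)/6 = ⅚ - v/6 - v*w/2)
A(-12, l)*u + 106 = (⅚ - ⅙*10 - ½*10*(-12))*42 + 106 = (⅚ - 5/3 + 60)*42 + 106 = (355/6)*42 + 106 = 2485 + 106 = 2591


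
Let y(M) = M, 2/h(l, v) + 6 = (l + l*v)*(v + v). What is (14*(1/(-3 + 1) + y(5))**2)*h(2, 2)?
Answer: 63/2 ≈ 31.500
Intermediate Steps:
h(l, v) = 2/(-6 + 2*v*(l + l*v)) (h(l, v) = 2/(-6 + (l + l*v)*(v + v)) = 2/(-6 + (l + l*v)*(2*v)) = 2/(-6 + 2*v*(l + l*v)))
(14*(1/(-3 + 1) + y(5))**2)*h(2, 2) = (14*(1/(-3 + 1) + 5)**2)/(-3 + 2*2 + 2*2**2) = (14*(1/(-2) + 5)**2)/(-3 + 4 + 2*4) = (14*(-1/2 + 5)**2)/(-3 + 4 + 8) = (14*(9/2)**2)/9 = (14*(81/4))*(1/9) = (567/2)*(1/9) = 63/2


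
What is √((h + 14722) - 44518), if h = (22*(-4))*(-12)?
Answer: 2*I*√7185 ≈ 169.53*I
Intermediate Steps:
h = 1056 (h = -88*(-12) = 1056)
√((h + 14722) - 44518) = √((1056 + 14722) - 44518) = √(15778 - 44518) = √(-28740) = 2*I*√7185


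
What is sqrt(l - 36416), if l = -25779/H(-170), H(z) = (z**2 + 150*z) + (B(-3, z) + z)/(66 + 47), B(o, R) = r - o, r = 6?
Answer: I*sqrt(596885244377421)/128013 ≈ 190.85*I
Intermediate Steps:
B(o, R) = 6 - o
H(z) = 9/113 + z**2 + 16951*z/113 (H(z) = (z**2 + 150*z) + ((6 - 1*(-3)) + z)/(66 + 47) = (z**2 + 150*z) + ((6 + 3) + z)/113 = (z**2 + 150*z) + (9 + z)*(1/113) = (z**2 + 150*z) + (9/113 + z/113) = 9/113 + z**2 + 16951*z/113)
l = -971009/128013 (l = -25779/(9/113 + (-170)**2 + (16951/113)*(-170)) = -25779/(9/113 + 28900 - 2881670/113) = -25779/384039/113 = -25779*113/384039 = -971009/128013 ≈ -7.5852)
sqrt(l - 36416) = sqrt(-971009/128013 - 36416) = sqrt(-4662692417/128013) = I*sqrt(596885244377421)/128013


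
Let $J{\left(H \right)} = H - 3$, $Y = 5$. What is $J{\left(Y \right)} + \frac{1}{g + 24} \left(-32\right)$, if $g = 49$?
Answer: $\frac{114}{73} \approx 1.5616$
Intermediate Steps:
$J{\left(H \right)} = -3 + H$ ($J{\left(H \right)} = H - 3 = -3 + H$)
$J{\left(Y \right)} + \frac{1}{g + 24} \left(-32\right) = \left(-3 + 5\right) + \frac{1}{49 + 24} \left(-32\right) = 2 + \frac{1}{73} \left(-32\right) = 2 - \frac{32}{73} = \frac{114}{73}$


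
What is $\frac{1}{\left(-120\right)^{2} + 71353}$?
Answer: $\frac{1}{85753} \approx 1.1661 \cdot 10^{-5}$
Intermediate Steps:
$\frac{1}{\left(-120\right)^{2} + 71353} = \frac{1}{14400 + 71353} = \frac{1}{85753}$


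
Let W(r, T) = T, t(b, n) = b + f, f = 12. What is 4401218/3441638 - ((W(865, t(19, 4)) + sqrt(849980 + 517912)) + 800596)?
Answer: -1377731952904/1720819 - 6*sqrt(37997) ≈ -8.0180e+5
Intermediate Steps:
t(b, n) = 12 + b (t(b, n) = b + 12 = 12 + b)
4401218/3441638 - ((W(865, t(19, 4)) + sqrt(849980 + 517912)) + 800596) = 4401218/3441638 - (((12 + 19) + sqrt(849980 + 517912)) + 800596) = 4401218*(1/3441638) - ((31 + sqrt(1367892)) + 800596) = 2200609/1720819 - ((31 + 6*sqrt(37997)) + 800596) = 2200609/1720819 - (800627 + 6*sqrt(37997)) = 2200609/1720819 + (-800627 - 6*sqrt(37997)) = -1377731952904/1720819 - 6*sqrt(37997)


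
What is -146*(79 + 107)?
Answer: -27156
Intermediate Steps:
-146*(79 + 107) = -146*186 = -27156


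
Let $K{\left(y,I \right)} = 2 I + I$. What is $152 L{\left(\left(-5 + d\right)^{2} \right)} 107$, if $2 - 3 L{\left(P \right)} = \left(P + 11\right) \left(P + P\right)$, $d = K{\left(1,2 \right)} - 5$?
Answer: $- \frac{14019568}{3} \approx -4.6732 \cdot 10^{6}$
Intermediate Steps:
$K{\left(y,I \right)} = 3 I$
$d = 1$ ($d = 3 \cdot 2 - 5 = 6 - 5 = 1$)
$L{\left(P \right)} = \frac{2}{3} - \frac{2 P \left(11 + P\right)}{3}$ ($L{\left(P \right)} = \frac{2}{3} - \frac{\left(P + 11\right) \left(P + P\right)}{3} = \frac{2}{3} - \frac{\left(11 + P\right) 2 P}{3} = \frac{2}{3} - \frac{2 P \left(11 + P\right)}{3}$)
$152 L{\left(\left(-5 + d\right)^{2} \right)} 107 = 152 \left(\frac{2}{3} - \frac{22 \left(-5 + 1\right)^{2}}{3} - \frac{2 \left(\left(-5 + 1\right)^{2}\right)^{2}}{3}\right) 107 = 152 \left(\frac{2}{3} - \frac{22 \left(-4\right)^{2}}{3} - \frac{2 \left(\left(-4\right)^{2}\right)^{2}}{3}\right) 107 = 152 \left(\frac{2}{3} - \frac{352}{3} - \frac{2 \cdot 16^{2}}{3}\right) 107 = 152 \left(\frac{2}{3} - \frac{352}{3} - \frac{512}{3}\right) 107 = 152 \left(- \frac{862}{3}\right) 107 = \left(- \frac{131024}{3}\right) 107 = - \frac{14019568}{3}$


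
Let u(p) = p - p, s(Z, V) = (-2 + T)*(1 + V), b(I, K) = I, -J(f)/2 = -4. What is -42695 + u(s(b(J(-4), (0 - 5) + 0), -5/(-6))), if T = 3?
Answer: -42695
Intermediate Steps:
J(f) = 8 (J(f) = -2*(-4) = 8)
s(Z, V) = 1 + V (s(Z, V) = (-2 + 3)*(1 + V) = 1*(1 + V) = 1 + V)
u(p) = 0
-42695 + u(s(b(J(-4), (0 - 5) + 0), -5/(-6))) = -42695 + 0 = -42695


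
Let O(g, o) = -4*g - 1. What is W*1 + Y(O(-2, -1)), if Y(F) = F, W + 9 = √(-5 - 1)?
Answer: -2 + I*√6 ≈ -2.0 + 2.4495*I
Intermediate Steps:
O(g, o) = -1 - 4*g
W = -9 + I*√6 (W = -9 + √(-5 - 1) = -9 + √(-6) = -9 + I*√6 ≈ -9.0 + 2.4495*I)
W*1 + Y(O(-2, -1)) = (-9 + I*√6)*1 + (-1 - 4*(-2)) = (-9 + I*√6) + (-1 + 8) = (-9 + I*√6) + 7 = -2 + I*√6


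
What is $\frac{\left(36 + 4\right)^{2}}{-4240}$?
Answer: $- \frac{20}{53} \approx -0.37736$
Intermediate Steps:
$\frac{\left(36 + 4\right)^{2}}{-4240} = 40^{2} \left(- \frac{1}{4240}\right) = 1600 \left(- \frac{1}{4240}\right) = - \frac{20}{53}$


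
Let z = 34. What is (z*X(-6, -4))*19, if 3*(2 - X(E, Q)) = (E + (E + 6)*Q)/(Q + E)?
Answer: 5814/5 ≈ 1162.8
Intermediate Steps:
X(E, Q) = 2 - (E + Q*(6 + E))/(3*(E + Q)) (X(E, Q) = 2 - (E + (E + 6)*Q)/(3*(Q + E)) = 2 - (E + (6 + E)*Q)/(3*(E + Q)) = 2 - (E + Q*(6 + E))/(3*(E + Q)))
(z*X(-6, -4))*19 = (34*((⅓)*(-6)*(5 - 1*(-4))/(-6 - 4)))*19 = (34*((⅓)*(-6)*(5 + 4)/(-10)))*19 = (34*((⅓)*(-6)*(-⅒)*9))*19 = (34*(9/5))*19 = (306/5)*19 = 5814/5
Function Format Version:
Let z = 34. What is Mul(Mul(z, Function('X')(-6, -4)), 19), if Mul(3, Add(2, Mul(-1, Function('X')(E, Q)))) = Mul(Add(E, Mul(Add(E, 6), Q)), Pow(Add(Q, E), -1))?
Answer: Rational(5814, 5) ≈ 1162.8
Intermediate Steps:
Function('X')(E, Q) = Add(2, Mul(Rational(-1, 3), Pow(Add(E, Q), -1), Add(E, Mul(Q, Add(6, E))))) (Function('X')(E, Q) = Add(2, Mul(Rational(-1, 3), Mul(Add(E, Mul(Add(E, 6), Q)), Pow(Add(Q, E), -1)))) = Add(2, Mul(Rational(-1, 3), Mul(Add(E, Mul(Add(6, E), Q)), Pow(Add(E, Q), -1)))) = Add(2, Mul(Rational(-1, 3), Mul(Add(E, Mul(Q, Add(6, E))), Pow(Add(E, Q), -1)))) = Add(2, Mul(Rational(-1, 3), Mul(Pow(Add(E, Q), -1), Add(E, Mul(Q, Add(6, E)))))) = Add(2, Mul(Rational(-1, 3), Pow(Add(E, Q), -1), Add(E, Mul(Q, Add(6, E))))))
Mul(Mul(z, Function('X')(-6, -4)), 19) = Mul(Mul(34, Mul(Rational(1, 3), -6, Pow(Add(-6, -4), -1), Add(5, Mul(-1, -4)))), 19) = Mul(Mul(34, Mul(Rational(1, 3), -6, Pow(-10, -1), Add(5, 4))), 19) = Mul(Mul(34, Mul(Rational(1, 3), -6, Rational(-1, 10), 9)), 19) = Mul(Mul(34, Rational(9, 5)), 19) = Mul(Rational(306, 5), 19) = Rational(5814, 5)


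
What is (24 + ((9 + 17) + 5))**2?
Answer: 3025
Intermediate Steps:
(24 + ((9 + 17) + 5))**2 = (24 + (26 + 5))**2 = (24 + 31)**2 = 55**2 = 3025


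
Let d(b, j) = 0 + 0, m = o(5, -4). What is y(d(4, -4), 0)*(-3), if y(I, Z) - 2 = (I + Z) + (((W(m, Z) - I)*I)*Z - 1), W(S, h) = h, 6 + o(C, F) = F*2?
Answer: -3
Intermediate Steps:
o(C, F) = -6 + 2*F (o(C, F) = -6 + F*2 = -6 + 2*F)
m = -14 (m = -6 + 2*(-4) = -6 - 8 = -14)
d(b, j) = 0
y(I, Z) = 1 + I + Z + I*Z*(Z - I) (y(I, Z) = 2 + ((I + Z) + (((Z - I)*I)*Z - 1)) = 2 + ((I + Z) + ((I*(Z - I))*Z - 1)) = 2 + ((I + Z) + (I*Z*(Z - I) - 1)) = 2 + ((I + Z) + (-1 + I*Z*(Z - I))) = 2 + (-1 + I + Z + I*Z*(Z - I)) = 1 + I + Z + I*Z*(Z - I))
y(d(4, -4), 0)*(-3) = (1 + 0 + 0 + 0*0² - 1*0*0²)*(-3) = (1 + 0 + 0 + 0*0 - 1*0*0)*(-3) = (1 + 0 + 0 + 0 + 0)*(-3) = 1*(-3) = -3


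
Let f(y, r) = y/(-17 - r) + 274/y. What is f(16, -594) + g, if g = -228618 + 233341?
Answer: 21880545/4616 ≈ 4740.2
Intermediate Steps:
g = 4723
f(y, r) = 274/y + y/(-17 - r)
f(16, -594) + g = (4658 - 1*16² + 274*(-594))/(16*(17 - 594)) + 4723 = (1/16)*(4658 - 1*256 - 162756)/(-577) + 4723 = (1/16)*(-1/577)*(4658 - 256 - 162756) + 4723 = (1/16)*(-1/577)*(-158354) + 4723 = 79177/4616 + 4723 = 21880545/4616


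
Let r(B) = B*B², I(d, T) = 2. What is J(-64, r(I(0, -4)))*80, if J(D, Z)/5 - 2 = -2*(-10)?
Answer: 8800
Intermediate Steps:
r(B) = B³
J(D, Z) = 110 (J(D, Z) = 10 + 5*(-2*(-10)) = 10 + 5*20 = 10 + 100 = 110)
J(-64, r(I(0, -4)))*80 = 110*80 = 8800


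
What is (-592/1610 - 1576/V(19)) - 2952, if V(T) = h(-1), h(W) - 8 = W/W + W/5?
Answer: -27729066/8855 ≈ -3131.5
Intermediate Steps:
h(W) = 9 + W/5 (h(W) = 8 + (W/W + W/5) = 8 + (1 + W*(1/5)) = 8 + (1 + W/5) = 9 + W/5)
V(T) = 44/5 (V(T) = 9 + (1/5)*(-1) = 9 - 1/5 = 44/5)
(-592/1610 - 1576/V(19)) - 2952 = (-592/1610 - 1576/44/5) - 2952 = (-592*1/1610 - 1576*5/44) - 2952 = (-296/805 - 1970/11) - 2952 = -1589106/8855 - 2952 = -27729066/8855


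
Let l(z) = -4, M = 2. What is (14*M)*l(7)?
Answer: -112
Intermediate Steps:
(14*M)*l(7) = (14*2)*(-4) = 28*(-4) = -112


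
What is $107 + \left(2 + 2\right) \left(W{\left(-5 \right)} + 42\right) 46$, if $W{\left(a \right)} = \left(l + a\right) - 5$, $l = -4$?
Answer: $5259$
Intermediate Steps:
$W{\left(a \right)} = -9 + a$ ($W{\left(a \right)} = \left(-4 + a\right) - 5 = -9 + a$)
$107 + \left(2 + 2\right) \left(W{\left(-5 \right)} + 42\right) 46 = 107 + \left(2 + 2\right) \left(\left(-9 - 5\right) + 42\right) 46 = 107 + 4 \left(-14 + 42\right) 46 = 107 + 4 \cdot 28 \cdot 46 = 107 + 112 \cdot 46 = 107 + 5152 = 5259$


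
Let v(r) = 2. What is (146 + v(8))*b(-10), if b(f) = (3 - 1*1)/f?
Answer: -148/5 ≈ -29.600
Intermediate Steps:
b(f) = 2/f (b(f) = (3 - 1)/f = 2/f)
(146 + v(8))*b(-10) = (146 + 2)*(2/(-10)) = 148*(2*(-⅒)) = 148*(-⅕) = -148/5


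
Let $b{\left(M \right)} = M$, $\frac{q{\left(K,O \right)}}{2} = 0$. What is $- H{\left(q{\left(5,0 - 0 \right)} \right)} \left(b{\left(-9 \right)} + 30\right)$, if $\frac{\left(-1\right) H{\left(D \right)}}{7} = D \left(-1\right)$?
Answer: $0$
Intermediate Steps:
$q{\left(K,O \right)} = 0$ ($q{\left(K,O \right)} = 2 \cdot 0 = 0$)
$H{\left(D \right)} = 7 D$ ($H{\left(D \right)} = - 7 D \left(-1\right) = - 7 \left(- D\right) = 7 D$)
$- H{\left(q{\left(5,0 - 0 \right)} \right)} \left(b{\left(-9 \right)} + 30\right) = - 7 \cdot 0 \left(-9 + 30\right) = - 0 \cdot 21 = \left(-1\right) 0 = 0$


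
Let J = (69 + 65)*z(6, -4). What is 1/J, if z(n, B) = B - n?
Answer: -1/1340 ≈ -0.00074627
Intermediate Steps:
J = -1340 (J = (69 + 65)*(-4 - 1*6) = 134*(-4 - 6) = 134*(-10) = -1340)
1/J = 1/(-1340) = -1/1340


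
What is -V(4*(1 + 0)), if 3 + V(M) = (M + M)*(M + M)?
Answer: -61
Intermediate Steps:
V(M) = -3 + 4*M**2 (V(M) = -3 + (M + M)*(M + M) = -3 + (2*M)*(2*M) = -3 + 4*M**2)
-V(4*(1 + 0)) = -(-3 + 4*(4*(1 + 0))**2) = -(-3 + 4*(4*1)**2) = -(-3 + 4*4**2) = -(-3 + 4*16) = -(-3 + 64) = -1*61 = -61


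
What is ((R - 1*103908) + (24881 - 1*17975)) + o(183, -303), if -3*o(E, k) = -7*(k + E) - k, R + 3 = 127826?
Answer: 30440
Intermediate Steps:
R = 127823 (R = -3 + 127826 = 127823)
o(E, k) = 7*E/3 + 8*k/3 (o(E, k) = -(-7*(k + E) - k)/3 = -(-7*(E + k) - k)/3 = -((-7*E - 7*k) - k)/3 = -(-8*k - 7*E)/3 = 7*E/3 + 8*k/3)
((R - 1*103908) + (24881 - 1*17975)) + o(183, -303) = ((127823 - 1*103908) + (24881 - 1*17975)) + ((7/3)*183 + (8/3)*(-303)) = ((127823 - 103908) + (24881 - 17975)) + (427 - 808) = (23915 + 6906) - 381 = 30821 - 381 = 30440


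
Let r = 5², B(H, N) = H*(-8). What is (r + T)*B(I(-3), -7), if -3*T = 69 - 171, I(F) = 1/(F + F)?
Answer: 236/3 ≈ 78.667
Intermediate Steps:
I(F) = 1/(2*F)
B(H, N) = -8*H
T = 34 (T = -(69 - 171)/3 = -⅓*(-102) = 34)
r = 25
(r + T)*B(I(-3), -7) = (25 + 34)*(-4/(-3)) = 59*(-4*(-1)/3) = 59*(-8*(-⅙)) = 59*(4/3) = 236/3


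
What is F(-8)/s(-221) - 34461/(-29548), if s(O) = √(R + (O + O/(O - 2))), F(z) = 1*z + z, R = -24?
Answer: 34461/29548 + 8*I*√1348258/9069 ≈ 1.1663 + 1.0243*I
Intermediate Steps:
F(z) = 2*z (F(z) = z + z = 2*z)
s(O) = √(-24 + O + O/(-2 + O)) (s(O) = √(-24 + (O + O/(O - 2))) = √(-24 + (O + O/(-2 + O))) = √(-24 + O + O/(-2 + O)))
F(-8)/s(-221) - 34461/(-29548) = (2*(-8))/(√((48 + (-221)² - 25*(-221))/(-2 - 221))) - 34461/(-29548) = -16*(-I*√223)/√(48 + 48841 + 5525) - 34461*(-1/29548) = -16*(-I*√1348258/18138) + 34461/29548 = -(-8)*I*√1348258/9069 + 34461/29548 = 8*I*√1348258/9069 + 34461/29548 = 34461/29548 + 8*I*√1348258/9069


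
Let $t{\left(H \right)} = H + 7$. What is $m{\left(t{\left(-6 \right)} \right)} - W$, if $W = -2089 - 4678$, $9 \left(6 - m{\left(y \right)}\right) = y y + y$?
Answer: $\frac{60955}{9} \approx 6772.8$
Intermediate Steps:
$t{\left(H \right)} = 7 + H$
$m{\left(y \right)} = 6 - \frac{y}{9} - \frac{y^{2}}{9}$ ($m{\left(y \right)} = 6 - \frac{y y + y}{9} = 6 - \frac{y^{2} + y}{9} = 6 - \frac{y + y^{2}}{9} = 6 - \left(\frac{y}{9} + \frac{y^{2}}{9}\right) = 6 - \frac{y}{9} - \frac{y^{2}}{9}$)
$W = -6767$ ($W = -2089 - 4678 = -6767$)
$m{\left(t{\left(-6 \right)} \right)} - W = \left(6 - \frac{7 - 6}{9} - \frac{\left(7 - 6\right)^{2}}{9}\right) - -6767 = \left(6 - \frac{1}{9} - \frac{1^{2}}{9}\right) + 6767 = \left(6 - \frac{1}{9} - \frac{1}{9}\right) + 6767 = \frac{52}{9} + 6767 = \frac{60955}{9}$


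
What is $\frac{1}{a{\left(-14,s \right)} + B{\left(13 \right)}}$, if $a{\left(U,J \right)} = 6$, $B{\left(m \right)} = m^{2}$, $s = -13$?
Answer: $\frac{1}{175} \approx 0.0057143$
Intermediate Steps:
$\frac{1}{a{\left(-14,s \right)} + B{\left(13 \right)}} = \frac{1}{6 + 13^{2}} = \frac{1}{6 + 169} = \frac{1}{175}$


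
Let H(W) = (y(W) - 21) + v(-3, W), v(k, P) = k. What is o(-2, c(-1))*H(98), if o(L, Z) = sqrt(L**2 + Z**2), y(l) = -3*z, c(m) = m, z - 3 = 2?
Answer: -39*sqrt(5) ≈ -87.207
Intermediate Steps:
z = 5 (z = 3 + 2 = 5)
y(l) = -15 (y(l) = -3*5 = -15)
H(W) = -39 (H(W) = (-15 - 21) - 3 = -36 - 3 = -39)
o(-2, c(-1))*H(98) = sqrt((-2)**2 + (-1)**2)*(-39) = sqrt(4 + 1)*(-39) = sqrt(5)*(-39) = -39*sqrt(5)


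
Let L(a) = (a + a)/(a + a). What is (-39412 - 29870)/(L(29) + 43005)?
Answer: -34641/21503 ≈ -1.6110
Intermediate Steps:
L(a) = 1 (L(a) = (2*a)/((2*a)) = (2*a)*(1/(2*a)) = 1)
(-39412 - 29870)/(L(29) + 43005) = (-39412 - 29870)/(1 + 43005) = -69282/43006 = -69282*1/43006 = -34641/21503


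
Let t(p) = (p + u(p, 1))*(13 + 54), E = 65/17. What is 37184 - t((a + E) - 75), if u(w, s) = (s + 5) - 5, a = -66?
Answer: 787233/17 ≈ 46308.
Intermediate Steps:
E = 65/17 (E = 65*(1/17) = 65/17 ≈ 3.8235)
u(w, s) = s (u(w, s) = (5 + s) - 5 = s)
t(p) = 67 + 67*p (t(p) = (p + 1)*(13 + 54) = (1 + p)*67 = 67 + 67*p)
37184 - t((a + E) - 75) = 37184 - (67 + 67*((-66 + 65/17) - 75)) = 37184 - (67 + 67*(-1057/17 - 75)) = 37184 - (67 + 67*(-2332/17)) = 37184 - (67 - 156244/17) = 37184 - 1*(-155105/17) = 37184 + 155105/17 = 787233/17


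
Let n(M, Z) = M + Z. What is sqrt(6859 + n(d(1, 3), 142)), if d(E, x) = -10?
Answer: sqrt(6991) ≈ 83.612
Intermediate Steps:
sqrt(6859 + n(d(1, 3), 142)) = sqrt(6859 + (-10 + 142)) = sqrt(6859 + 132) = sqrt(6991)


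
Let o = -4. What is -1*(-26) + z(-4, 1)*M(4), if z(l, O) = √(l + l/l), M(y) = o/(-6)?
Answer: 26 + 2*I*√3/3 ≈ 26.0 + 1.1547*I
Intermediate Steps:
M(y) = ⅔ (M(y) = -4/(-6) = -4*(-⅙) = ⅔)
z(l, O) = √(1 + l) (z(l, O) = √(l + 1) = √(1 + l))
-1*(-26) + z(-4, 1)*M(4) = -1*(-26) + √(1 - 4)*(⅔) = 26 + √(-3)*(⅔) = 26 + (I*√3)*(⅔) = 26 + 2*I*√3/3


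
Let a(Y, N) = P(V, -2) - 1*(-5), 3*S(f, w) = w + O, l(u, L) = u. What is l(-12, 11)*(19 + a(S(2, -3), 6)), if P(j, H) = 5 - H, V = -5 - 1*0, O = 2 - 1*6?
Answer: -372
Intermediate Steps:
O = -4 (O = 2 - 6 = -4)
V = -5 (V = -5 + 0 = -5)
S(f, w) = -4/3 + w/3 (S(f, w) = (w - 4)/3 = (-4 + w)/3 = -4/3 + w/3)
a(Y, N) = 12 (a(Y, N) = (5 - 1*(-2)) - 1*(-5) = (5 + 2) + 5 = 7 + 5 = 12)
l(-12, 11)*(19 + a(S(2, -3), 6)) = -12*(19 + 12) = -12*31 = -372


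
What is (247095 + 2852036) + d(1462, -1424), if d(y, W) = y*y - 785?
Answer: 5235790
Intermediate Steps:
d(y, W) = -785 + y² (d(y, W) = y² - 785 = -785 + y²)
(247095 + 2852036) + d(1462, -1424) = (247095 + 2852036) + (-785 + 1462²) = 3099131 + (-785 + 2137444) = 3099131 + 2136659 = 5235790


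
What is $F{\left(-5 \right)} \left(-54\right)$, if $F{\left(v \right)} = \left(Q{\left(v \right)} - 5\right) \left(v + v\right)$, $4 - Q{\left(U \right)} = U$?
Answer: $2160$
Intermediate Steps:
$Q{\left(U \right)} = 4 - U$
$F{\left(v \right)} = 2 v \left(-1 - v\right)$ ($F{\left(v \right)} = \left(\left(4 - v\right) - 5\right) \left(v + v\right) = \left(-1 - v\right) 2 v = 2 v \left(-1 - v\right)$)
$F{\left(-5 \right)} \left(-54\right) = \left(-2\right) \left(-5\right) \left(1 - 5\right) \left(-54\right) = \left(-2\right) \left(-5\right) \left(-4\right) \left(-54\right) = \left(-40\right) \left(-54\right) = 2160$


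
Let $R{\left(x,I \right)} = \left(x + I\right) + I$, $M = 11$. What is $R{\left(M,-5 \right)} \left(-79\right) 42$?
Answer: $-3318$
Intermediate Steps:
$R{\left(x,I \right)} = x + 2 I$ ($R{\left(x,I \right)} = \left(I + x\right) + I = x + 2 I$)
$R{\left(M,-5 \right)} \left(-79\right) 42 = \left(11 + 2 \left(-5\right)\right) \left(-79\right) 42 = \left(11 - 10\right) \left(-79\right) 42 = 1 \left(-79\right) 42 = \left(-79\right) 42 = -3318$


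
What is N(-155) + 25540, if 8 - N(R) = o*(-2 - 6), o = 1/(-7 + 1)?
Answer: 76640/3 ≈ 25547.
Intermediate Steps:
o = -1/6 (o = 1/(-6) = -1/6 ≈ -0.16667)
N(R) = 20/3 (N(R) = 8 - (-1)*(-2 - 6)/6 = 8 - (-1)*(-8)/6 = 8 - 1*4/3 = 8 - 4/3 = 20/3)
N(-155) + 25540 = 20/3 + 25540 = 76640/3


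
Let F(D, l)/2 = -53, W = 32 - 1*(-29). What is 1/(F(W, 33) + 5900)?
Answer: 1/5794 ≈ 0.00017259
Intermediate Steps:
W = 61 (W = 32 + 29 = 61)
F(D, l) = -106 (F(D, l) = 2*(-53) = -106)
1/(F(W, 33) + 5900) = 1/(-106 + 5900) = 1/5794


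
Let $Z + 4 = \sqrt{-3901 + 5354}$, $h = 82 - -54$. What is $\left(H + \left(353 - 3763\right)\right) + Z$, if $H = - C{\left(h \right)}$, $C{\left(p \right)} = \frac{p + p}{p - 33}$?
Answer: $- \frac{351914}{103} + \sqrt{1453} \approx -3378.5$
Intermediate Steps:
$h = 136$ ($h = 82 + 54 = 136$)
$C{\left(p \right)} = \frac{2 p}{-33 + p}$
$Z = -4 + \sqrt{1453}$ ($Z = -4 + \sqrt{-3901 + 5354} = -4 + \sqrt{1453} \approx 34.118$)
$H = - \frac{272}{103}$ ($H = - \frac{2 \cdot 136}{-33 + 136} = - \frac{2 \cdot 136}{103} = \left(-1\right) \frac{272}{103} = - \frac{272}{103} \approx -2.6408$)
$\left(H + \left(353 - 3763\right)\right) + Z = \left(- \frac{272}{103} + \left(353 - 3763\right)\right) - \left(4 - \sqrt{1453}\right) = \left(- \frac{272}{103} - 3410\right) - \left(4 - \sqrt{1453}\right) = - \frac{351502}{103} - \left(4 - \sqrt{1453}\right) = - \frac{351914}{103} + \sqrt{1453}$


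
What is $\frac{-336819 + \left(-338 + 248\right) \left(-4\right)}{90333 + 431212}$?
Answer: $- \frac{336459}{521545} \approx -0.64512$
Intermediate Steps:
$\frac{-336819 + \left(-338 + 248\right) \left(-4\right)}{90333 + 431212} = \frac{-336819 - -360}{521545} = \left(-336819 + 360\right) \frac{1}{521545} = \left(-336459\right) \frac{1}{521545} = - \frac{336459}{521545}$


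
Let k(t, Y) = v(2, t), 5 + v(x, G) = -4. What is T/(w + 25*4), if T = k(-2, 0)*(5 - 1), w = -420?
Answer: 9/80 ≈ 0.11250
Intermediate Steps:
v(x, G) = -9 (v(x, G) = -5 - 4 = -9)
k(t, Y) = -9
T = -36 (T = -9*(5 - 1) = -9*4 = -36)
T/(w + 25*4) = -36/(-420 + 25*4) = -36/(-420 + 100) = -36/(-320) = -1/320*(-36) = 9/80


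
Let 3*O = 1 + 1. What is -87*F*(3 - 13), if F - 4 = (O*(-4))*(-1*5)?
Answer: 15080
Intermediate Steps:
O = ⅔ (O = (1 + 1)/3 = (⅓)*2 = ⅔ ≈ 0.66667)
F = 52/3 (F = 4 + ((⅔)*(-4))*(-1*5) = 4 - 8/3*(-5) = 4 + 40/3 = 52/3 ≈ 17.333)
-87*F*(3 - 13) = -1508*(3 - 13) = -1508*(-10) = -87*(-520/3) = 15080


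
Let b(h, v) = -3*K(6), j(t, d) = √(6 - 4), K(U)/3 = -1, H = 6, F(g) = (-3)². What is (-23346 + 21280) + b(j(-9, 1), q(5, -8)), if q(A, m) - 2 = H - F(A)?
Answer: -2057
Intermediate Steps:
F(g) = 9
K(U) = -3 (K(U) = 3*(-1) = -3)
j(t, d) = √2
q(A, m) = -1 (q(A, m) = 2 + (6 - 1*9) = 2 + (6 - 9) = 2 - 3 = -1)
b(h, v) = 9 (b(h, v) = -3*(-3) = 9)
(-23346 + 21280) + b(j(-9, 1), q(5, -8)) = (-23346 + 21280) + 9 = -2066 + 9 = -2057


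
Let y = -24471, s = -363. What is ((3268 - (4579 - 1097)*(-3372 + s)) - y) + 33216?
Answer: 13066225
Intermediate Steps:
((3268 - (4579 - 1097)*(-3372 + s)) - y) + 33216 = ((3268 - (4579 - 1097)*(-3372 - 363)) - 1*(-24471)) + 33216 = ((3268 - 3482*(-3735)) + 24471) + 33216 = ((3268 - 1*(-13005270)) + 24471) + 33216 = ((3268 + 13005270) + 24471) + 33216 = (13008538 + 24471) + 33216 = 13033009 + 33216 = 13066225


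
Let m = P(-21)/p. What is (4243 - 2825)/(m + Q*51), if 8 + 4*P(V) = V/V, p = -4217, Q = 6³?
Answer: 23918824/185817895 ≈ 0.12872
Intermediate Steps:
Q = 216
P(V) = -7/4 (P(V) = -2 + (V/V)/4 = -2 + (¼)*1 = -2 + ¼ = -7/4)
m = 7/16868 (m = -7/4/(-4217) = -7/4*(-1/4217) = 7/16868 ≈ 0.00041499)
(4243 - 2825)/(m + Q*51) = (4243 - 2825)/(7/16868 + 216*51) = 1418/(7/16868 + 11016) = 1418/(185817895/16868) = 1418*(16868/185817895) = 23918824/185817895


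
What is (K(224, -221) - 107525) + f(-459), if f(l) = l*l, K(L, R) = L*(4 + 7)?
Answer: 105620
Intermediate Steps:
K(L, R) = 11*L (K(L, R) = L*11 = 11*L)
f(l) = l**2
(K(224, -221) - 107525) + f(-459) = (11*224 - 107525) + (-459)**2 = (2464 - 107525) + 210681 = -105061 + 210681 = 105620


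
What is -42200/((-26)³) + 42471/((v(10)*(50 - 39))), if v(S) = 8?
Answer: 8524817/17576 ≈ 485.03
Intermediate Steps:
-42200/((-26)³) + 42471/((v(10)*(50 - 39))) = -42200/((-26)³) + 42471/((8*(50 - 39))) = -42200/(-17576) + 42471/((8*11)) = -42200*(-1/17576) + 42471/88 = 5275/2197 + 42471*(1/88) = 5275/2197 + 3861/8 = 8524817/17576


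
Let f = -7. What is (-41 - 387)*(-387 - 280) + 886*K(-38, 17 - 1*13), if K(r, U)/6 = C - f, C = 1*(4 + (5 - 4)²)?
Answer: 349268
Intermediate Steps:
C = 5 (C = 1*(4 + 1²) = 1*(4 + 1) = 1*5 = 5)
K(r, U) = 72 (K(r, U) = 6*(5 - 1*(-7)) = 6*(5 + 7) = 6*12 = 72)
(-41 - 387)*(-387 - 280) + 886*K(-38, 17 - 1*13) = (-41 - 387)*(-387 - 280) + 886*72 = -428*(-667) + 63792 = 285476 + 63792 = 349268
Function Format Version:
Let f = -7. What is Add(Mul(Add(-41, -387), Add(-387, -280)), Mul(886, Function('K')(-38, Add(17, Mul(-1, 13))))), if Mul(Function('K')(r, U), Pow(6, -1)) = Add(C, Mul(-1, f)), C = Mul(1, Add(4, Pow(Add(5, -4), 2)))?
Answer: 349268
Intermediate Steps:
C = 5 (C = Mul(1, Add(4, Pow(1, 2))) = Mul(1, Add(4, 1)) = Mul(1, 5) = 5)
Function('K')(r, U) = 72 (Function('K')(r, U) = Mul(6, Add(5, Mul(-1, -7))) = Mul(6, Add(5, 7)) = Mul(6, 12) = 72)
Add(Mul(Add(-41, -387), Add(-387, -280)), Mul(886, Function('K')(-38, Add(17, Mul(-1, 13))))) = Add(Mul(Add(-41, -387), Add(-387, -280)), Mul(886, 72)) = Add(Mul(-428, -667), 63792) = Add(285476, 63792) = 349268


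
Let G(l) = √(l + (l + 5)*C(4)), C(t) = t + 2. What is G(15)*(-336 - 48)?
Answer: -1152*√15 ≈ -4461.7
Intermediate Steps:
C(t) = 2 + t
G(l) = √(30 + 7*l) (G(l) = √(l + (l + 5)*(2 + 4)) = √(l + (5 + l)*6) = √(l + (30 + 6*l)) = √(30 + 7*l))
G(15)*(-336 - 48) = √(30 + 7*15)*(-336 - 48) = √(30 + 105)*(-384) = √135*(-384) = (3*√15)*(-384) = -1152*√15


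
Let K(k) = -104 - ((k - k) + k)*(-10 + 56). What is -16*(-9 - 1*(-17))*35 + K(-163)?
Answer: 2914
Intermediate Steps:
K(k) = -104 - 46*k (K(k) = -104 - (0 + k)*46 = -104 - k*46 = -104 - 46*k)
-16*(-9 - 1*(-17))*35 + K(-163) = -16*(-9 - 1*(-17))*35 + (-104 - 46*(-163)) = -16*(-9 + 17)*35 + (-104 + 7498) = -16*8*35 + 7394 = -128*35 + 7394 = -4480 + 7394 = 2914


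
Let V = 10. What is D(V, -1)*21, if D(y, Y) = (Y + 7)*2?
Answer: 252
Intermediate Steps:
D(y, Y) = 14 + 2*Y (D(y, Y) = (7 + Y)*2 = 14 + 2*Y)
D(V, -1)*21 = (14 + 2*(-1))*21 = (14 - 2)*21 = 12*21 = 252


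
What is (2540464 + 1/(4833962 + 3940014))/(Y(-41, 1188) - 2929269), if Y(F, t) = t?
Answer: -571537696535/658741344104 ≈ -0.86762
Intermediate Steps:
(2540464 + 1/(4833962 + 3940014))/(Y(-41, 1188) - 2929269) = (2540464 + 1/(4833962 + 3940014))/(1188 - 2929269) = (2540464 + 1/8773976)/(-2928081) = (2540464 + 1/8773976)*(-1/2928081) = (22289970164865/8773976)*(-1/2928081) = -571537696535/658741344104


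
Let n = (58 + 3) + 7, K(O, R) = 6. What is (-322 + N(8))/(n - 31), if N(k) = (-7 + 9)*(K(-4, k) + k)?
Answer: -294/37 ≈ -7.9459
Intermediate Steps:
n = 68 (n = 61 + 7 = 68)
N(k) = 12 + 2*k (N(k) = (-7 + 9)*(6 + k) = 2*(6 + k) = 12 + 2*k)
(-322 + N(8))/(n - 31) = (-322 + (12 + 2*8))/(68 - 31) = (-322 + (12 + 16))/37 = (-322 + 28)*(1/37) = -294*1/37 = -294/37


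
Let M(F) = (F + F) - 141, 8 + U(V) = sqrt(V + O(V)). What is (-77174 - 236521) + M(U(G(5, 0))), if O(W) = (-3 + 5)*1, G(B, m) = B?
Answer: -313852 + 2*sqrt(7) ≈ -3.1385e+5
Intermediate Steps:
O(W) = 2 (O(W) = 2*1 = 2)
U(V) = -8 + sqrt(2 + V) (U(V) = -8 + sqrt(V + 2) = -8 + sqrt(2 + V))
M(F) = -141 + 2*F (M(F) = 2*F - 141 = -141 + 2*F)
(-77174 - 236521) + M(U(G(5, 0))) = (-77174 - 236521) + (-141 + 2*(-8 + sqrt(2 + 5))) = -313695 + (-141 + 2*(-8 + sqrt(7))) = -313695 + (-141 + (-16 + 2*sqrt(7))) = -313695 + (-157 + 2*sqrt(7)) = -313852 + 2*sqrt(7)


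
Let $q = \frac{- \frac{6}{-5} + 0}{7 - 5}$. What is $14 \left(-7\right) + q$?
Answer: $- \frac{487}{5} \approx -97.4$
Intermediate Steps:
$q = \frac{3}{5}$ ($q = \frac{\left(-6\right) \left(- \frac{1}{5}\right) + 0}{2} = \left(\frac{6}{5} + 0\right) \frac{1}{2} = \frac{6}{5} \cdot \frac{1}{2} = \frac{3}{5} \approx 0.6$)
$14 \left(-7\right) + q = 14 \left(-7\right) + \frac{3}{5} = -98 + \frac{3}{5} = - \frac{487}{5}$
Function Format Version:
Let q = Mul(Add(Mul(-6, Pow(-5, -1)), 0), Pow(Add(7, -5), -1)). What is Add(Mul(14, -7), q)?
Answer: Rational(-487, 5) ≈ -97.400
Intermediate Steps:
q = Rational(3, 5) (q = Mul(Add(Mul(-6, Rational(-1, 5)), 0), Pow(2, -1)) = Mul(Add(Rational(6, 5), 0), Rational(1, 2)) = Mul(Rational(6, 5), Rational(1, 2)) = Rational(3, 5) ≈ 0.60000)
Add(Mul(14, -7), q) = Add(Mul(14, -7), Rational(3, 5)) = Add(-98, Rational(3, 5)) = Rational(-487, 5)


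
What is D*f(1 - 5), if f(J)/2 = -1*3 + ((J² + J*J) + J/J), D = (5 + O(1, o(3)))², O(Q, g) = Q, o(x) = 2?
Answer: 2160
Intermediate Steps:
D = 36 (D = (5 + 1)² = 6² = 36)
f(J) = -4 + 4*J² (f(J) = 2*(-1*3 + ((J² + J*J) + J/J)) = 2*(-3 + ((J² + J²) + 1)) = 2*(-3 + (2*J² + 1)) = 2*(-3 + (1 + 2*J²)) = 2*(-2 + 2*J²) = -4 + 4*J²)
D*f(1 - 5) = 36*(-4 + 4*(1 - 5)²) = 36*(-4 + 4*(-4)²) = 36*(-4 + 4*16) = 36*(-4 + 64) = 36*60 = 2160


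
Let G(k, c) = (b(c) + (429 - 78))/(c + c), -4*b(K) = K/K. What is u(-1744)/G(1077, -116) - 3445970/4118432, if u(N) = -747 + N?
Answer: 4757765200013/2889080048 ≈ 1646.8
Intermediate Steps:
b(K) = -¼ (b(K) = -K/(4*K) = -¼*1 = -¼)
G(k, c) = 1403/(8*c) (G(k, c) = (-¼ + (429 - 78))/(c + c) = (-¼ + 351)/((2*c)) = 1403*(1/(2*c))/4 = 1403/(8*c))
u(-1744)/G(1077, -116) - 3445970/4118432 = (-747 - 1744)/(((1403/8)/(-116))) - 3445970/4118432 = -2491/((1403/8)*(-1/116)) - 3445970*1/4118432 = -2491/(-1403/928) - 1722985/2059216 = -2491*(-928/1403) - 1722985/2059216 = 2311648/1403 - 1722985/2059216 = 4757765200013/2889080048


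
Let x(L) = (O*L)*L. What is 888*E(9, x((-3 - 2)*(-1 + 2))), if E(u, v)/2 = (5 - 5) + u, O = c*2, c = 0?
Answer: 15984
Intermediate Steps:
O = 0 (O = 0*2 = 0)
x(L) = 0 (x(L) = (0*L)*L = 0*L = 0)
E(u, v) = 2*u (E(u, v) = 2*((5 - 5) + u) = 2*(0 + u) = 2*u)
888*E(9, x((-3 - 2)*(-1 + 2))) = 888*(2*9) = 888*18 = 15984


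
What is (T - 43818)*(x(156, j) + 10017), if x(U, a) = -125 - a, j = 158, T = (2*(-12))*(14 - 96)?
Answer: -407367900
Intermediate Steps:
T = 1968 (T = -24*(-82) = 1968)
(T - 43818)*(x(156, j) + 10017) = (1968 - 43818)*((-125 - 1*158) + 10017) = -41850*((-125 - 158) + 10017) = -41850*(-283 + 10017) = -41850*9734 = -407367900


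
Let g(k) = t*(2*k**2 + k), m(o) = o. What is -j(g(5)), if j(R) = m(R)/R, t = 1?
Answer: -1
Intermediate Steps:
g(k) = k + 2*k**2 (g(k) = 1*(2*k**2 + k) = 1*(k + 2*k**2) = k + 2*k**2)
j(R) = 1 (j(R) = R/R = 1)
-j(g(5)) = -1*1 = -1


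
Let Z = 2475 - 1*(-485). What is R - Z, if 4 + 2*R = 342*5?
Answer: -2107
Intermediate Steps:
R = 853 (R = -2 + (342*5)/2 = -2 + (1/2)*1710 = -2 + 855 = 853)
Z = 2960 (Z = 2475 + 485 = 2960)
R - Z = 853 - 1*2960 = 853 - 2960 = -2107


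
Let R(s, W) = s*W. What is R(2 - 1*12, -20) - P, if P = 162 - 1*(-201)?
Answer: -163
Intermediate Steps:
R(s, W) = W*s
P = 363 (P = 162 + 201 = 363)
R(2 - 1*12, -20) - P = -20*(2 - 1*12) - 1*363 = -20*(2 - 12) - 363 = -20*(-10) - 363 = 200 - 363 = -163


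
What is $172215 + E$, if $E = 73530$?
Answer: $245745$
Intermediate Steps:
$172215 + E = 172215 + 73530 = 245745$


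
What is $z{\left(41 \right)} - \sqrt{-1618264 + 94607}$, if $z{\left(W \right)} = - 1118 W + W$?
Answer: $-45797 - i \sqrt{1523657} \approx -45797.0 - 1234.4 i$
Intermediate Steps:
$z{\left(W \right)} = - 1117 W$
$z{\left(41 \right)} - \sqrt{-1618264 + 94607} = \left(-1117\right) 41 - \sqrt{-1618264 + 94607} = -45797 - \sqrt{-1523657} = -45797 - i \sqrt{1523657}$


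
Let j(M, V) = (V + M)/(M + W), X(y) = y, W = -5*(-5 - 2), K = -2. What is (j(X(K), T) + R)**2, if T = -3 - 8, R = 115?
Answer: 14303524/1089 ≈ 13135.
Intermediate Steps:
W = 35 (W = -5*(-7) = 35)
T = -11
j(M, V) = (M + V)/(35 + M) (j(M, V) = (V + M)/(M + 35) = (M + V)/(35 + M))
(j(X(K), T) + R)**2 = ((-2 - 11)/(35 - 2) + 115)**2 = (-13/33 + 115)**2 = (3782/33)**2 = 14303524/1089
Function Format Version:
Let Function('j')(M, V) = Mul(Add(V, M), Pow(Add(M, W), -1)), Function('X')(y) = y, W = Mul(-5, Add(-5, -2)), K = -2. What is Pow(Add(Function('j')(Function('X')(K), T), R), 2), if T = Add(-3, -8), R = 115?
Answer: Rational(14303524, 1089) ≈ 13135.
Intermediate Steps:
W = 35 (W = Mul(-5, -7) = 35)
T = -11
Function('j')(M, V) = Mul(Pow(Add(35, M), -1), Add(M, V)) (Function('j')(M, V) = Mul(Add(V, M), Pow(Add(M, 35), -1)) = Mul(Add(M, V), Pow(Add(35, M), -1)) = Mul(Pow(Add(35, M), -1), Add(M, V)))
Pow(Add(Function('j')(Function('X')(K), T), R), 2) = Pow(Add(Mul(Pow(Add(35, -2), -1), Add(-2, -11)), 115), 2) = Pow(Add(Mul(Pow(33, -1), -13), 115), 2) = Pow(Add(Mul(Rational(1, 33), -13), 115), 2) = Pow(Add(Rational(-13, 33), 115), 2) = Pow(Rational(3782, 33), 2) = Rational(14303524, 1089)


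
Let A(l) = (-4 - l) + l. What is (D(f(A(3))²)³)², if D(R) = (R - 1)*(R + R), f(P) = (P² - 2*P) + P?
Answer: 1057736025020196716544000000000000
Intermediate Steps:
A(l) = -4
f(P) = P² - P
D(R) = 2*R*(-1 + R) (D(R) = (-1 + R)*(2*R) = 2*R*(-1 + R))
(D(f(A(3))²)³)² = ((2*(-4*(-1 - 4))²*(-1 + (-4*(-1 - 4))²))³)² = ((2*(-4*(-5))²*(-1 + (-4*(-5))²))³)² = ((2*20²*(-1 + 20²))³)² = ((2*400*(-1 + 400))³)² = ((2*400*399)³)² = (319200³)² = 32522853888000000² = 1057736025020196716544000000000000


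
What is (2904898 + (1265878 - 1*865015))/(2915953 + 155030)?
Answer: 3305761/3070983 ≈ 1.0765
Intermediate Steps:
(2904898 + (1265878 - 1*865015))/(2915953 + 155030) = (2904898 + (1265878 - 865015))/3070983 = (2904898 + 400863)*(1/3070983) = 3305761*(1/3070983) = 3305761/3070983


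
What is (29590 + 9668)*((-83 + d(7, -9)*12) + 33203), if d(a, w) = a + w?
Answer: 1299282768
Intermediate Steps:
(29590 + 9668)*((-83 + d(7, -9)*12) + 33203) = (29590 + 9668)*((-83 + (7 - 9)*12) + 33203) = 39258*((-83 - 2*12) + 33203) = 39258*((-83 - 24) + 33203) = 39258*(-107 + 33203) = 39258*33096 = 1299282768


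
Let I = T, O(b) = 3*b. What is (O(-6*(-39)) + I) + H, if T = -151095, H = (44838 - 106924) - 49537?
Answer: -262016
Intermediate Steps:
H = -111623 (H = -62086 - 49537 = -111623)
I = -151095
(O(-6*(-39)) + I) + H = (3*(-6*(-39)) - 151095) - 111623 = (3*234 - 151095) - 111623 = (702 - 151095) - 111623 = -150393 - 111623 = -262016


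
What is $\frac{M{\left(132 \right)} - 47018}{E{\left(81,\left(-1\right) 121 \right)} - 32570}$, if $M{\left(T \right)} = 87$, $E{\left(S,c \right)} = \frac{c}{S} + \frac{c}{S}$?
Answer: $\frac{3801411}{2638412} \approx 1.4408$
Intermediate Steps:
$E{\left(S,c \right)} = \frac{2 c}{S}$
$\frac{M{\left(132 \right)} - 47018}{E{\left(81,\left(-1\right) 121 \right)} - 32570} = \frac{87 - 47018}{\frac{2 \left(\left(-1\right) 121\right)}{81} - 32570} = - \frac{46931}{2 \left(-121\right) \frac{1}{81} - 32570} = - \frac{46931}{- \frac{242}{81} - 32570} = - \frac{46931}{- \frac{2638412}{81}} = \left(-46931\right) \left(- \frac{81}{2638412}\right) = \frac{3801411}{2638412}$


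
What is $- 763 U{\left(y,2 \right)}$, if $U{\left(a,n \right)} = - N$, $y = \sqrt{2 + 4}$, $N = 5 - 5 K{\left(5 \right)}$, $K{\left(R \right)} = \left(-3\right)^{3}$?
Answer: $106820$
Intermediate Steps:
$K{\left(R \right)} = -27$
$N = 140$ ($N = 5 - -135 = 5 + 135 = 140$)
$y = \sqrt{6} \approx 2.4495$
$U{\left(a,n \right)} = -140$ ($U{\left(a,n \right)} = \left(-1\right) 140 = -140$)
$- 763 U{\left(y,2 \right)} = \left(-763\right) \left(-140\right) = 106820$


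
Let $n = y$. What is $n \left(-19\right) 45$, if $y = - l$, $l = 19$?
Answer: $16245$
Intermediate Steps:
$y = -19$ ($y = \left(-1\right) 19 = -19$)
$n = -19$
$n \left(-19\right) 45 = \left(-19\right) \left(-19\right) 45 = 361 \cdot 45 = 16245$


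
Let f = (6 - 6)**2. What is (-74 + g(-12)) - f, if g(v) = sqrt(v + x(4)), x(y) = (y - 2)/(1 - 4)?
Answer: -74 + I*sqrt(114)/3 ≈ -74.0 + 3.559*I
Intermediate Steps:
x(y) = 2/3 - y/3 (x(y) = (-2 + y)/(-3) = (-2 + y)*(-1/3) = 2/3 - y/3)
g(v) = sqrt(-2/3 + v) (g(v) = sqrt(v + (2/3 - 1/3*4)) = sqrt(v + (2/3 - 4/3)) = sqrt(v - 2/3) = sqrt(-2/3 + v))
f = 0 (f = 0**2 = 0)
(-74 + g(-12)) - f = (-74 + sqrt(-6 + 9*(-12))/3) - 1*0 = (-74 + sqrt(-6 - 108)/3) + 0 = (-74 + sqrt(-114)/3) + 0 = (-74 + (I*sqrt(114))/3) + 0 = (-74 + I*sqrt(114)/3) + 0 = -74 + I*sqrt(114)/3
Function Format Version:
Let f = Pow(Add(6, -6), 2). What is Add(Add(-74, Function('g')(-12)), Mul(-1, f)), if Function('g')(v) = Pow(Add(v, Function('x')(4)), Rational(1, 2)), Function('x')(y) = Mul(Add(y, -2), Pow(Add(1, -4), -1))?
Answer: Add(-74, Mul(Rational(1, 3), I, Pow(114, Rational(1, 2)))) ≈ Add(-74.000, Mul(3.5590, I))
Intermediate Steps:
Function('x')(y) = Add(Rational(2, 3), Mul(Rational(-1, 3), y)) (Function('x')(y) = Mul(Add(-2, y), Pow(-3, -1)) = Mul(Add(-2, y), Rational(-1, 3)) = Add(Rational(2, 3), Mul(Rational(-1, 3), y)))
Function('g')(v) = Pow(Add(Rational(-2, 3), v), Rational(1, 2)) (Function('g')(v) = Pow(Add(v, Add(Rational(2, 3), Mul(Rational(-1, 3), 4))), Rational(1, 2)) = Pow(Add(v, Add(Rational(2, 3), Rational(-4, 3))), Rational(1, 2)) = Pow(Add(v, Rational(-2, 3)), Rational(1, 2)) = Pow(Add(Rational(-2, 3), v), Rational(1, 2)))
f = 0 (f = Pow(0, 2) = 0)
Add(Add(-74, Function('g')(-12)), Mul(-1, f)) = Add(Add(-74, Mul(Rational(1, 3), Pow(Add(-6, Mul(9, -12)), Rational(1, 2)))), Mul(-1, 0)) = Add(Add(-74, Mul(Rational(1, 3), Pow(Add(-6, -108), Rational(1, 2)))), 0) = Add(Add(-74, Mul(Rational(1, 3), Pow(-114, Rational(1, 2)))), 0) = Add(Add(-74, Mul(Rational(1, 3), Mul(I, Pow(114, Rational(1, 2))))), 0) = Add(Add(-74, Mul(Rational(1, 3), I, Pow(114, Rational(1, 2)))), 0) = Add(-74, Mul(Rational(1, 3), I, Pow(114, Rational(1, 2))))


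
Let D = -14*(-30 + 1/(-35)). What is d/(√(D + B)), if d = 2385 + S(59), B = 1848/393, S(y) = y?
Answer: 1222*√20264390/46407 ≈ 118.54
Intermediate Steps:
B = 616/131 (B = 1848*(1/393) = 616/131 ≈ 4.7023)
D = 2102/5 (D = -14*(-30 - 1/35) = -14*(-1051/35) = 2102/5 ≈ 420.40)
d = 2444 (d = 2385 + 59 = 2444)
d/(√(D + B)) = 2444/(√(2102/5 + 616/131)) = 2444/(√(278442/655)) = 2444/((3*√20264390/655)) = 2444*(√20264390/92814) = 1222*√20264390/46407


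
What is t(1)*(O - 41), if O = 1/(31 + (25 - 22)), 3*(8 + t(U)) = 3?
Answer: 9751/34 ≈ 286.79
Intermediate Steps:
t(U) = -7 (t(U) = -8 + (⅓)*3 = -8 + 1 = -7)
O = 1/34 (O = 1/(31 + 3) = 1/34 ≈ 0.029412)
t(1)*(O - 41) = -7*(1/34 - 41) = -7*(-1393/34) = 9751/34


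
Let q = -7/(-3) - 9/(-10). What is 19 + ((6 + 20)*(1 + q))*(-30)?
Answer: -3283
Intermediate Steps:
q = 97/30 (q = -7*(-1/3) - 9*(-1/10) = 7/3 + 9/10 = 97/30 ≈ 3.2333)
19 + ((6 + 20)*(1 + q))*(-30) = 19 + ((6 + 20)*(1 + 97/30))*(-30) = 19 + (26*(127/30))*(-30) = 19 + (1651/15)*(-30) = 19 - 3302 = -3283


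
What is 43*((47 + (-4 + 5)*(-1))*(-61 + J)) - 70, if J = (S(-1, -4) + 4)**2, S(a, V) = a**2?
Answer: -71278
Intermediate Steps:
J = 25 (J = ((-1)**2 + 4)**2 = (1 + 4)**2 = 5**2 = 25)
43*((47 + (-4 + 5)*(-1))*(-61 + J)) - 70 = 43*((47 + (-4 + 5)*(-1))*(-61 + 25)) - 70 = 43*((47 + 1*(-1))*(-36)) - 70 = 43*((47 - 1)*(-36)) - 70 = 43*(46*(-36)) - 70 = 43*(-1656) - 70 = -71208 - 70 = -71278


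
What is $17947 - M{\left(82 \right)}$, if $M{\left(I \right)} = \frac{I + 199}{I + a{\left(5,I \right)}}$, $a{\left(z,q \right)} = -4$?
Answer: $\frac{1399585}{78} \approx 17943.0$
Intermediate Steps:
$M{\left(I \right)} = \frac{199 + I}{-4 + I}$ ($M{\left(I \right)} = \frac{I + 199}{I - 4} = \frac{199 + I}{-4 + I}$)
$17947 - M{\left(82 \right)} = 17947 - \frac{199 + 82}{-4 + 82} = 17947 - \frac{1}{78} \cdot 281 = 17947 - \frac{281}{78} = \frac{1399585}{78}$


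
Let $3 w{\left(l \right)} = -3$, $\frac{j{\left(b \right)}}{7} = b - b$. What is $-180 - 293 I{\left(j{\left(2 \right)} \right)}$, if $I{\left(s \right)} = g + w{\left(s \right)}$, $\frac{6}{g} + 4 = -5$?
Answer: $\frac{925}{3} \approx 308.33$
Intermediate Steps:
$g = - \frac{2}{3}$ ($g = \frac{6}{-4 - 5} = \frac{6}{-9} = 6 \left(- \frac{1}{9}\right) = - \frac{2}{3} \approx -0.66667$)
$j{\left(b \right)} = 0$ ($j{\left(b \right)} = 7 \left(b - b\right) = 7 \cdot 0 = 0$)
$w{\left(l \right)} = -1$ ($w{\left(l \right)} = \frac{1}{3} \left(-3\right) = -1$)
$I{\left(s \right)} = - \frac{5}{3}$ ($I{\left(s \right)} = - \frac{2}{3} - 1 = - \frac{5}{3}$)
$-180 - 293 I{\left(j{\left(2 \right)} \right)} = -180 - - \frac{1465}{3} = -180 + \frac{1465}{3} = \frac{925}{3}$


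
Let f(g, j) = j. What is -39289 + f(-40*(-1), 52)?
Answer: -39237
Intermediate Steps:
-39289 + f(-40*(-1), 52) = -39289 + 52 = -39237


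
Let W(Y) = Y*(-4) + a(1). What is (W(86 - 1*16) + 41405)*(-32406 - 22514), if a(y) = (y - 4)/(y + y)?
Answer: -2258502620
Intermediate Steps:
a(y) = (-4 + y)/(2*y) (a(y) = (-4 + y)/((2*y)) = (-4 + y)*(1/(2*y)) = (-4 + y)/(2*y))
W(Y) = -3/2 - 4*Y (W(Y) = Y*(-4) + (1/2)*(-4 + 1)/1 = -4*Y + (1/2)*1*(-3) = -4*Y - 3/2 = -3/2 - 4*Y)
(W(86 - 1*16) + 41405)*(-32406 - 22514) = ((-3/2 - 4*(86 - 1*16)) + 41405)*(-32406 - 22514) = ((-3/2 - 4*(86 - 16)) + 41405)*(-54920) = ((-3/2 - 4*70) + 41405)*(-54920) = ((-3/2 - 280) + 41405)*(-54920) = (-563/2 + 41405)*(-54920) = (82247/2)*(-54920) = -2258502620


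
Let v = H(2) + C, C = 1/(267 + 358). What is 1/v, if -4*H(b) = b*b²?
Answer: -625/1249 ≈ -0.50040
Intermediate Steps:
C = 1/625 ≈ 0.0016000
H(b) = -b³/4 (H(b) = -b*b²/4 = -b³/4)
v = -1249/625 (v = -¼*2³ + 1/625 = -¼*8 + 1/625 = -2 + 1/625 = -1249/625 ≈ -1.9984)
1/v = 1/(-1249/625) = -625/1249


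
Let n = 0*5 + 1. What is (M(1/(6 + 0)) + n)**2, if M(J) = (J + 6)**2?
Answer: 1974025/1296 ≈ 1523.2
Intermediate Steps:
M(J) = (6 + J)**2
n = 1 (n = 0 + 1 = 1)
(M(1/(6 + 0)) + n)**2 = ((6 + 1/(6 + 0))**2 + 1)**2 = ((6 + 1/6)**2 + 1)**2 = ((37/6)**2 + 1)**2 = (1369/36 + 1)**2 = (1405/36)**2 = 1974025/1296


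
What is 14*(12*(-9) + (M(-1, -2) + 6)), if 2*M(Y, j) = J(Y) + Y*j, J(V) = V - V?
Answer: -1414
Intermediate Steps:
J(V) = 0
M(Y, j) = Y*j/2 (M(Y, j) = (0 + Y*j)/2 = (Y*j)/2 = Y*j/2)
14*(12*(-9) + (M(-1, -2) + 6)) = 14*(12*(-9) + ((1/2)*(-1)*(-2) + 6)) = 14*(-108 + (1 + 6)) = 14*(-108 + 7) = 14*(-101) = -1414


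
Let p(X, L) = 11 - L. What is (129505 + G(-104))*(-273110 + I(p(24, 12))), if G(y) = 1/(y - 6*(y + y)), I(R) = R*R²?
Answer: -40462410896031/1144 ≈ -3.5369e+10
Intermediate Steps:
I(R) = R³
G(y) = -1/(11*y) (G(y) = 1/(y - 12*y) = 1/(-11*y) = -1/(11*y))
(129505 + G(-104))*(-273110 + I(p(24, 12))) = (129505 - 1/11/(-104))*(-273110 + (11 - 1*12)³) = (129505 - 1/11*(-1/104))*(-273110 + (11 - 12)³) = (129505 + 1/1144)*(-273110 + (-1)³) = 148153721*(-273110 - 1)/1144 = (148153721/1144)*(-273111) = -40462410896031/1144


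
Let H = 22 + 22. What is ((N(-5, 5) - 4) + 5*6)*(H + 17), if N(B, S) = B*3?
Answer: 671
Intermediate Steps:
H = 44
N(B, S) = 3*B
((N(-5, 5) - 4) + 5*6)*(H + 17) = ((3*(-5) - 4) + 5*6)*(44 + 17) = ((-15 - 4) + 30)*61 = (-19 + 30)*61 = 11*61 = 671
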